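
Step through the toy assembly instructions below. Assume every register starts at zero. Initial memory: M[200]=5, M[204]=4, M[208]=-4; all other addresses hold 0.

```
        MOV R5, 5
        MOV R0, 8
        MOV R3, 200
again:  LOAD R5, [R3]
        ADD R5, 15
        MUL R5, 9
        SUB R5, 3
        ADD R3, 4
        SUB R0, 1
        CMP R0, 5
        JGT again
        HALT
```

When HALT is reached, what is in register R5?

MOV R5, 5 → R5=5
MOV R0, 8 → R0=8
MOV R3, 200 → R3=200
LOAD R5, [R3] → R5=M[200]=5
ADD R5, 15 → R5=5+15=20
MUL R5, 9 → R5=20*9=180
SUB R5, 3 → R5=180-3=177
ADD R3, 4 → R3=200+4=204
SUB R0, 1 → R0=8-1=7
CMP R0, 5  (cmp 7,5)
JGT again: taken
LOAD R5, [R3] → R5=M[204]=4
ADD R5, 15 → R5=4+15=19
MUL R5, 9 → R5=19*9=171
SUB R5, 3 → R5=171-3=168
ADD R3, 4 → R3=204+4=208
SUB R0, 1 → R0=7-1=6
CMP R0, 5  (cmp 6,5)
JGT again: taken
LOAD R5, [R3] → R5=M[208]=-4
ADD R5, 15 → R5=(-4)+15=11
MUL R5, 9 → R5=11*9=99
SUB R5, 3 → R5=99-3=96
ADD R3, 4 → R3=208+4=212
SUB R0, 1 → R0=6-1=5
CMP R0, 5  (cmp 5,5)
JGT again: not taken
halt.

96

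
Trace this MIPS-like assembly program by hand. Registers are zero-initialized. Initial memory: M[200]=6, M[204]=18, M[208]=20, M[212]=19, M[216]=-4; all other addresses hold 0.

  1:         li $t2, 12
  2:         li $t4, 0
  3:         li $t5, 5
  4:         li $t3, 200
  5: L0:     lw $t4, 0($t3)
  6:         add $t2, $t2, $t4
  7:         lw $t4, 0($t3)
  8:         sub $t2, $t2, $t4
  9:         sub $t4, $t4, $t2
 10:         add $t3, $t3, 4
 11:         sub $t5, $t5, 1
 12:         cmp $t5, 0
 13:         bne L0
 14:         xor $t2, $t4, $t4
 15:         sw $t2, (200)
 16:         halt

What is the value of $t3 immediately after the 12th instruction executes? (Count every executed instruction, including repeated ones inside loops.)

$t2=12
$t4=0
$t5=5
$t3=200
$t4=M[200]=6
$t2=12+6=18
$t4=M[200]=6
$t2=18-6=12
$t4=6-12=-6
$t3=200+4=204
$t5=5-1=4
cmp $t5, 0  (cmp 4,0)
After step 12: $t3 = 204.

204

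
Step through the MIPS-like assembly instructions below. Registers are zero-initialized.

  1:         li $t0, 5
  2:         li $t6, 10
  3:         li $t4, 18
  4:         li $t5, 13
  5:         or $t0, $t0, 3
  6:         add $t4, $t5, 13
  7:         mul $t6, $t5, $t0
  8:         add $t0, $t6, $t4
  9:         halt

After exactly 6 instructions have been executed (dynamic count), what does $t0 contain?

li $t0, 5 → $t0=5
li $t6, 10 → $t6=10
li $t4, 18 → $t4=18
li $t5, 13 → $t5=13
or $t0, $t0, 3 → $t0=5|3=7
add $t4, $t5, 13 → $t4=13+13=26
After step 6: $t0 = 7.

7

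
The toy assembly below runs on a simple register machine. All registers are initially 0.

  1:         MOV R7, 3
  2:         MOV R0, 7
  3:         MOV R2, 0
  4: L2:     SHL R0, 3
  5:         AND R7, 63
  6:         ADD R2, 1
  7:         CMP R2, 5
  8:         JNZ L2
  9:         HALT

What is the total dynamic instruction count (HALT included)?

29

after MOV R7, 3: R7=3
after MOV R0, 7: R0=7
after MOV R2, 0: R2=0
after SHL R0, 3: R0=7<<3=56
after AND R7, 63: R7=3&63=3
after ADD R2, 1: R2=0+1=1
CMP R2, 5  (cmp 1,5)
JNZ L2: taken
after SHL R0, 3: R0=56<<3=448
after AND R7, 63: R7=3&63=3
after ADD R2, 1: R2=1+1=2
CMP R2, 5  (cmp 2,5)
JNZ L2: taken
after SHL R0, 3: R0=448<<3=3584
after AND R7, 63: R7=3&63=3
after ADD R2, 1: R2=2+1=3
CMP R2, 5  (cmp 3,5)
JNZ L2: taken
after SHL R0, 3: R0=3584<<3=28672
after AND R7, 63: R7=3&63=3
after ADD R2, 1: R2=3+1=4
CMP R2, 5  (cmp 4,5)
JNZ L2: taken
after SHL R0, 3: R0=28672<<3=229376
after AND R7, 63: R7=3&63=3
after ADD R2, 1: R2=4+1=5
CMP R2, 5  (cmp 5,5)
JNZ L2: not taken
halt.
Total executed instructions: 29.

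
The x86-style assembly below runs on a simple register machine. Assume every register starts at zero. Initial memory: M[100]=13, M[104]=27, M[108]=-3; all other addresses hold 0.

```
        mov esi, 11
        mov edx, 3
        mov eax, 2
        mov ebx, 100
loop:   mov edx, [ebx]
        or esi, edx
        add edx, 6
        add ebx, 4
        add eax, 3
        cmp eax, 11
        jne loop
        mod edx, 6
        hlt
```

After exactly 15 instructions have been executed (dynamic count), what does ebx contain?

after mov esi, 11: esi=11
after mov edx, 3: edx=3
after mov eax, 2: eax=2
after mov ebx, 100: ebx=100
after mov edx, [ebx]: edx=M[100]=13
after or esi, edx: esi=11|13=15
after add edx, 6: edx=13+6=19
after add ebx, 4: ebx=100+4=104
after add eax, 3: eax=2+3=5
cmp eax, 11  (cmp 5,11)
jne loop: taken
after mov edx, [ebx]: edx=M[104]=27
after or esi, edx: esi=15|27=31
after add edx, 6: edx=27+6=33
after add ebx, 4: ebx=104+4=108
After step 15: ebx = 108.

108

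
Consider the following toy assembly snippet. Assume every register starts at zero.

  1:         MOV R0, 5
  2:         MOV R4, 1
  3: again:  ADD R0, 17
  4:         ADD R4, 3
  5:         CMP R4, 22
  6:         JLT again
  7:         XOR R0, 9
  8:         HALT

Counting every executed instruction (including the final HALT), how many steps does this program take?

MOV R0, 5 → R0=5
MOV R4, 1 → R4=1
ADD R0, 17 → R0=5+17=22
ADD R4, 3 → R4=1+3=4
CMP R4, 22  (cmp 4,22)
JLT again: taken
ADD R0, 17 → R0=22+17=39
ADD R4, 3 → R4=4+3=7
CMP R4, 22  (cmp 7,22)
JLT again: taken
ADD R0, 17 → R0=39+17=56
ADD R4, 3 → R4=7+3=10
CMP R4, 22  (cmp 10,22)
JLT again: taken
ADD R0, 17 → R0=56+17=73
ADD R4, 3 → R4=10+3=13
CMP R4, 22  (cmp 13,22)
JLT again: taken
ADD R0, 17 → R0=73+17=90
ADD R4, 3 → R4=13+3=16
CMP R4, 22  (cmp 16,22)
JLT again: taken
ADD R0, 17 → R0=90+17=107
ADD R4, 3 → R4=16+3=19
CMP R4, 22  (cmp 19,22)
JLT again: taken
ADD R0, 17 → R0=107+17=124
ADD R4, 3 → R4=19+3=22
CMP R4, 22  (cmp 22,22)
JLT again: not taken
XOR R0, 9 → R0=124^9=117
halt.
Total executed instructions: 32.

32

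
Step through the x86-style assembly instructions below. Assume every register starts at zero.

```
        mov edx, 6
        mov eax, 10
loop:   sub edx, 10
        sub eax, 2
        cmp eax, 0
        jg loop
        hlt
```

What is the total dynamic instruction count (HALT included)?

mov edx, 6 → edx=6
mov eax, 10 → eax=10
sub edx, 10 → edx=6-10=-4
sub eax, 2 → eax=10-2=8
cmp eax, 0  (cmp 8,0)
jg loop: taken
sub edx, 10 → edx=(-4)-10=-14
sub eax, 2 → eax=8-2=6
cmp eax, 0  (cmp 6,0)
jg loop: taken
sub edx, 10 → edx=(-14)-10=-24
sub eax, 2 → eax=6-2=4
cmp eax, 0  (cmp 4,0)
jg loop: taken
sub edx, 10 → edx=(-24)-10=-34
sub eax, 2 → eax=4-2=2
cmp eax, 0  (cmp 2,0)
jg loop: taken
sub edx, 10 → edx=(-34)-10=-44
sub eax, 2 → eax=2-2=0
cmp eax, 0  (cmp 0,0)
jg loop: not taken
halt.
Total executed instructions: 23.

23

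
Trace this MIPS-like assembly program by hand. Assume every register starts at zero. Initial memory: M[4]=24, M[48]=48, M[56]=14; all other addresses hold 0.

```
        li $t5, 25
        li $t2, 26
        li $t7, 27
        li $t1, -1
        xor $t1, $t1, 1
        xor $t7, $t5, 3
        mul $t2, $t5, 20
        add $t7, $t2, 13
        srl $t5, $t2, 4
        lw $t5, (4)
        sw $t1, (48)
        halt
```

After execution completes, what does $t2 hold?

500

li $t5, 25 → $t5=25
li $t2, 26 → $t2=26
li $t7, 27 → $t7=27
li $t1, -1 → $t1=-1
xor $t1, $t1, 1 → $t1=(-1)^1=-2
xor $t7, $t5, 3 → $t7=25^3=26
mul $t2, $t5, 20 → $t2=25*20=500
add $t7, $t2, 13 → $t7=500+13=513
srl $t5, $t2, 4 → $t5=500>>4=31
lw $t5, (4) → $t5=M[4]=24
sw $t1, (48) → M[48]=-2
halt.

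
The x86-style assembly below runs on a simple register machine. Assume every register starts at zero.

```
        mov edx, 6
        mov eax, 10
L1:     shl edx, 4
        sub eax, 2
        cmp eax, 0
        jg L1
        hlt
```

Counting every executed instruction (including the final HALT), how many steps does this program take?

edx=6
eax=10
edx=6<<4=96
eax=10-2=8
cmp eax, 0  (cmp 8,0)
jg L1: taken
edx=96<<4=1536
eax=8-2=6
cmp eax, 0  (cmp 6,0)
jg L1: taken
edx=1536<<4=24576
eax=6-2=4
cmp eax, 0  (cmp 4,0)
jg L1: taken
edx=24576<<4=393216
eax=4-2=2
cmp eax, 0  (cmp 2,0)
jg L1: taken
edx=393216<<4=6291456
eax=2-2=0
cmp eax, 0  (cmp 0,0)
jg L1: not taken
halt.
Total executed instructions: 23.

23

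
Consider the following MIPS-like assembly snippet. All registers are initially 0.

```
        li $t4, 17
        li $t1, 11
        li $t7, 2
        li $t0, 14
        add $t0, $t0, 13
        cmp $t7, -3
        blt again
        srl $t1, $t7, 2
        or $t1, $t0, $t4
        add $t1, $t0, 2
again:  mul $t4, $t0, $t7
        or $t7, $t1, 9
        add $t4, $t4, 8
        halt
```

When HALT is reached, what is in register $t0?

after li $t4, 17: $t4=17
after li $t1, 11: $t1=11
after li $t7, 2: $t7=2
after li $t0, 14: $t0=14
after add $t0, $t0, 13: $t0=14+13=27
cmp $t7, -3  (cmp 2,-3)
blt again: not taken
after srl $t1, $t7, 2: $t1=2>>2=0
after or $t1, $t0, $t4: $t1=27|17=27
after add $t1, $t0, 2: $t1=27+2=29
after mul $t4, $t0, $t7: $t4=27*2=54
after or $t7, $t1, 9: $t7=29|9=29
after add $t4, $t4, 8: $t4=54+8=62
halt.

27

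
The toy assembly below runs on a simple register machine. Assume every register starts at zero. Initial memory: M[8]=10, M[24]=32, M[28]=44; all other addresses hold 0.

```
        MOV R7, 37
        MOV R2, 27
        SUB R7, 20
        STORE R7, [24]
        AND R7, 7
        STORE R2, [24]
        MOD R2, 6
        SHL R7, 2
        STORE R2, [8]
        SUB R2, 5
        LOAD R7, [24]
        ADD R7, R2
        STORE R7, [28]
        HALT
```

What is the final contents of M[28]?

MOV R7, 37 → R7=37
MOV R2, 27 → R2=27
SUB R7, 20 → R7=37-20=17
STORE R7, [24] → M[24]=17
AND R7, 7 → R7=17&7=1
STORE R2, [24] → M[24]=27
MOD R2, 6 → R2=27%6=3
SHL R7, 2 → R7=1<<2=4
STORE R2, [8] → M[8]=3
SUB R2, 5 → R2=3-5=-2
LOAD R7, [24] → R7=M[24]=27
ADD R7, R2 → R7=27+(-2)=25
STORE R7, [28] → M[28]=25
halt.

25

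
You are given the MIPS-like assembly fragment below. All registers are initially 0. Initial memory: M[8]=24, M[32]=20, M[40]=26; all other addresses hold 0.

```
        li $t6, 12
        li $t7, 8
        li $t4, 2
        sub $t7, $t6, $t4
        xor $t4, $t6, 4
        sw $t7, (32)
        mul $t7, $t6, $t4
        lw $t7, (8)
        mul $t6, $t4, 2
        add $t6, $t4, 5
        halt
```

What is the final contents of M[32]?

10

$t6=12
$t7=8
$t4=2
$t7=12-2=10
$t4=12^4=8
sw $t7, (32) → M[32]=10
$t7=12*8=96
$t7=M[8]=24
$t6=8*2=16
$t6=8+5=13
halt.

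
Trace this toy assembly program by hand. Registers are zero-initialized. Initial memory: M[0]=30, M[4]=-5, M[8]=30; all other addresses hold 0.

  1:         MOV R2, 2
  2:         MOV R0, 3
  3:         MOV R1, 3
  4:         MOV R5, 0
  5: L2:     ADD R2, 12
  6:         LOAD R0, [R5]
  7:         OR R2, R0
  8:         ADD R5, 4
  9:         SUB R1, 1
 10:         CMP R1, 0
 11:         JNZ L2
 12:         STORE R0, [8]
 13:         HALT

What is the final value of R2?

after MOV R2, 2: R2=2
after MOV R0, 3: R0=3
after MOV R1, 3: R1=3
after MOV R5, 0: R5=0
after ADD R2, 12: R2=2+12=14
after LOAD R0, [R5]: R0=M[0]=30
after OR R2, R0: R2=14|30=30
after ADD R5, 4: R5=0+4=4
after SUB R1, 1: R1=3-1=2
CMP R1, 0  (cmp 2,0)
JNZ L2: taken
after ADD R2, 12: R2=30+12=42
after LOAD R0, [R5]: R0=M[4]=-5
after OR R2, R0: R2=42|(-5)=-5
after ADD R5, 4: R5=4+4=8
after SUB R1, 1: R1=2-1=1
CMP R1, 0  (cmp 1,0)
JNZ L2: taken
after ADD R2, 12: R2=(-5)+12=7
after LOAD R0, [R5]: R0=M[8]=30
after OR R2, R0: R2=7|30=31
after ADD R5, 4: R5=8+4=12
after SUB R1, 1: R1=1-1=0
CMP R1, 0  (cmp 0,0)
JNZ L2: not taken
STORE R0, [8] → M[8]=30
halt.

31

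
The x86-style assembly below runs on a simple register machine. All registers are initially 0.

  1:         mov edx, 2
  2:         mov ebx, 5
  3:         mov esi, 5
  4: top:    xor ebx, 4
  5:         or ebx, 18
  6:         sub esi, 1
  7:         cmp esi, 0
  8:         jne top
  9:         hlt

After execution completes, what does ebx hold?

after mov edx, 2: edx=2
after mov ebx, 5: ebx=5
after mov esi, 5: esi=5
after xor ebx, 4: ebx=5^4=1
after or ebx, 18: ebx=1|18=19
after sub esi, 1: esi=5-1=4
cmp esi, 0  (cmp 4,0)
jne top: taken
after xor ebx, 4: ebx=19^4=23
after or ebx, 18: ebx=23|18=23
after sub esi, 1: esi=4-1=3
cmp esi, 0  (cmp 3,0)
jne top: taken
after xor ebx, 4: ebx=23^4=19
after or ebx, 18: ebx=19|18=19
after sub esi, 1: esi=3-1=2
cmp esi, 0  (cmp 2,0)
jne top: taken
after xor ebx, 4: ebx=19^4=23
after or ebx, 18: ebx=23|18=23
after sub esi, 1: esi=2-1=1
cmp esi, 0  (cmp 1,0)
jne top: taken
after xor ebx, 4: ebx=23^4=19
after or ebx, 18: ebx=19|18=19
after sub esi, 1: esi=1-1=0
cmp esi, 0  (cmp 0,0)
jne top: not taken
halt.

19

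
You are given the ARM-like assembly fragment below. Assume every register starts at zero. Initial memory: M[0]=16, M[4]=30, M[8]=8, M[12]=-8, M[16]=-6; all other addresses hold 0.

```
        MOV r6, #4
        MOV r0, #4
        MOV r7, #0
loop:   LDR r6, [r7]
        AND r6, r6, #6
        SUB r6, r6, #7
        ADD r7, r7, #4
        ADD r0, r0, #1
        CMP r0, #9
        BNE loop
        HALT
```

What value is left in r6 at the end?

-5

MOV r6, #4 → r6=4
MOV r0, #4 → r0=4
MOV r7, #0 → r7=0
LDR r6, [r7] → r6=M[0]=16
AND r6, r6, #6 → r6=16&6=0
SUB r6, r6, #7 → r6=0-7=-7
ADD r7, r7, #4 → r7=0+4=4
ADD r0, r0, #1 → r0=4+1=5
CMP r0, #9  (cmp 5,9)
BNE loop: taken
LDR r6, [r7] → r6=M[4]=30
AND r6, r6, #6 → r6=30&6=6
SUB r6, r6, #7 → r6=6-7=-1
ADD r7, r7, #4 → r7=4+4=8
ADD r0, r0, #1 → r0=5+1=6
CMP r0, #9  (cmp 6,9)
BNE loop: taken
LDR r6, [r7] → r6=M[8]=8
AND r6, r6, #6 → r6=8&6=0
SUB r6, r6, #7 → r6=0-7=-7
ADD r7, r7, #4 → r7=8+4=12
ADD r0, r0, #1 → r0=6+1=7
CMP r0, #9  (cmp 7,9)
BNE loop: taken
LDR r6, [r7] → r6=M[12]=-8
AND r6, r6, #6 → r6=(-8)&6=0
SUB r6, r6, #7 → r6=0-7=-7
ADD r7, r7, #4 → r7=12+4=16
ADD r0, r0, #1 → r0=7+1=8
CMP r0, #9  (cmp 8,9)
BNE loop: taken
LDR r6, [r7] → r6=M[16]=-6
AND r6, r6, #6 → r6=(-6)&6=2
SUB r6, r6, #7 → r6=2-7=-5
ADD r7, r7, #4 → r7=16+4=20
ADD r0, r0, #1 → r0=8+1=9
CMP r0, #9  (cmp 9,9)
BNE loop: not taken
halt.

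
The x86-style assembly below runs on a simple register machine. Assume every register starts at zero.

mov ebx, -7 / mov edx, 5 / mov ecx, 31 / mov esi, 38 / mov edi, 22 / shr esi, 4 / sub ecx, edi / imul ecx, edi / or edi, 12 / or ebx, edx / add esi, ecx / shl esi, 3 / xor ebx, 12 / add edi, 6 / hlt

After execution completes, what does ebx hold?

after mov ebx, -7: ebx=-7
after mov edx, 5: edx=5
after mov ecx, 31: ecx=31
after mov esi, 38: esi=38
after mov edi, 22: edi=22
after shr esi, 4: esi=38>>4=2
after sub ecx, edi: ecx=31-22=9
after imul ecx, edi: ecx=9*22=198
after or edi, 12: edi=22|12=30
after or ebx, edx: ebx=(-7)|5=-3
after add esi, ecx: esi=2+198=200
after shl esi, 3: esi=200<<3=1600
after xor ebx, 12: ebx=(-3)^12=-15
after add edi, 6: edi=30+6=36
halt.

-15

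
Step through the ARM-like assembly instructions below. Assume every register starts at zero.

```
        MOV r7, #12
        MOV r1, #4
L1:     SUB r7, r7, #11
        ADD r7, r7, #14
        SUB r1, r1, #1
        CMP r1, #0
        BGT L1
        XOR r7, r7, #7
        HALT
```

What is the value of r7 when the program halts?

after MOV r7, #12: r7=12
after MOV r1, #4: r1=4
after SUB r7, r7, #11: r7=12-11=1
after ADD r7, r7, #14: r7=1+14=15
after SUB r1, r1, #1: r1=4-1=3
CMP r1, #0  (cmp 3,0)
BGT L1: taken
after SUB r7, r7, #11: r7=15-11=4
after ADD r7, r7, #14: r7=4+14=18
after SUB r1, r1, #1: r1=3-1=2
CMP r1, #0  (cmp 2,0)
BGT L1: taken
after SUB r7, r7, #11: r7=18-11=7
after ADD r7, r7, #14: r7=7+14=21
after SUB r1, r1, #1: r1=2-1=1
CMP r1, #0  (cmp 1,0)
BGT L1: taken
after SUB r7, r7, #11: r7=21-11=10
after ADD r7, r7, #14: r7=10+14=24
after SUB r1, r1, #1: r1=1-1=0
CMP r1, #0  (cmp 0,0)
BGT L1: not taken
after XOR r7, r7, #7: r7=24^7=31
halt.

31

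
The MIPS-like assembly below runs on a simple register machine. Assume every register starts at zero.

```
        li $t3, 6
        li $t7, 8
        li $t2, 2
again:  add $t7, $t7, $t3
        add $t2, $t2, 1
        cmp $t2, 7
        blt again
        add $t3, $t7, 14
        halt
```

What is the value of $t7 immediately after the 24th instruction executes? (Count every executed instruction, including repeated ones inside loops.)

38

li $t3, 6 → $t3=6
li $t7, 8 → $t7=8
li $t2, 2 → $t2=2
add $t7, $t7, $t3 → $t7=8+6=14
add $t2, $t2, 1 → $t2=2+1=3
cmp $t2, 7  (cmp 3,7)
blt again: taken
add $t7, $t7, $t3 → $t7=14+6=20
add $t2, $t2, 1 → $t2=3+1=4
cmp $t2, 7  (cmp 4,7)
blt again: taken
add $t7, $t7, $t3 → $t7=20+6=26
add $t2, $t2, 1 → $t2=4+1=5
cmp $t2, 7  (cmp 5,7)
blt again: taken
add $t7, $t7, $t3 → $t7=26+6=32
add $t2, $t2, 1 → $t2=5+1=6
cmp $t2, 7  (cmp 6,7)
blt again: taken
add $t7, $t7, $t3 → $t7=32+6=38
add $t2, $t2, 1 → $t2=6+1=7
cmp $t2, 7  (cmp 7,7)
blt again: not taken
add $t3, $t7, 14 → $t3=38+14=52
After step 24: $t7 = 38.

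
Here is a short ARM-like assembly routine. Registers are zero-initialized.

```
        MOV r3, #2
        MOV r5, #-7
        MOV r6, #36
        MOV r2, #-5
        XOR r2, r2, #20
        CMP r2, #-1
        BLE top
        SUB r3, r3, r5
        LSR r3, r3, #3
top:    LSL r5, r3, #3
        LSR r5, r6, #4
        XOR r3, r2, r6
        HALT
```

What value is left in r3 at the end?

r3=2
r5=-7
r6=36
r2=-5
r2=(-5)^20=-17
CMP r2, #-1  (cmp -17,-1)
BLE top: taken
r5=2<<3=16
r5=36>>4=2
r3=(-17)^36=-53
halt.

-53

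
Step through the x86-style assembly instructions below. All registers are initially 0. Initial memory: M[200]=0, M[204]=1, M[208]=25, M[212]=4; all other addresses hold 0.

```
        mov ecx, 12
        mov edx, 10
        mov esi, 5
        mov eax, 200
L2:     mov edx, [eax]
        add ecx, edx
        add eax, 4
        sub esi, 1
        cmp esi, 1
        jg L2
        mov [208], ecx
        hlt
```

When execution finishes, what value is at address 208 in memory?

42

mov ecx, 12 → ecx=12
mov edx, 10 → edx=10
mov esi, 5 → esi=5
mov eax, 200 → eax=200
mov edx, [eax] → edx=M[200]=0
add ecx, edx → ecx=12+0=12
add eax, 4 → eax=200+4=204
sub esi, 1 → esi=5-1=4
cmp esi, 1  (cmp 4,1)
jg L2: taken
mov edx, [eax] → edx=M[204]=1
add ecx, edx → ecx=12+1=13
add eax, 4 → eax=204+4=208
sub esi, 1 → esi=4-1=3
cmp esi, 1  (cmp 3,1)
jg L2: taken
mov edx, [eax] → edx=M[208]=25
add ecx, edx → ecx=13+25=38
add eax, 4 → eax=208+4=212
sub esi, 1 → esi=3-1=2
cmp esi, 1  (cmp 2,1)
jg L2: taken
mov edx, [eax] → edx=M[212]=4
add ecx, edx → ecx=38+4=42
add eax, 4 → eax=212+4=216
sub esi, 1 → esi=2-1=1
cmp esi, 1  (cmp 1,1)
jg L2: not taken
mov [208], ecx → M[208]=42
halt.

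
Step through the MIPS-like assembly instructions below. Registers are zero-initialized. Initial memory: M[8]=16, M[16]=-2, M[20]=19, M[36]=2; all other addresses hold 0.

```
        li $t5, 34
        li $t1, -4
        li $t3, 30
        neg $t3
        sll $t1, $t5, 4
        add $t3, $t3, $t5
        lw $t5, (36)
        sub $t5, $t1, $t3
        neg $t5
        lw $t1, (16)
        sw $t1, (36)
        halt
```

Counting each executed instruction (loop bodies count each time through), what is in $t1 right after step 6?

$t5=34
$t1=-4
$t3=30
$t3=-(30)=-30
$t1=34<<4=544
$t3=(-30)+34=4
After step 6: $t1 = 544.

544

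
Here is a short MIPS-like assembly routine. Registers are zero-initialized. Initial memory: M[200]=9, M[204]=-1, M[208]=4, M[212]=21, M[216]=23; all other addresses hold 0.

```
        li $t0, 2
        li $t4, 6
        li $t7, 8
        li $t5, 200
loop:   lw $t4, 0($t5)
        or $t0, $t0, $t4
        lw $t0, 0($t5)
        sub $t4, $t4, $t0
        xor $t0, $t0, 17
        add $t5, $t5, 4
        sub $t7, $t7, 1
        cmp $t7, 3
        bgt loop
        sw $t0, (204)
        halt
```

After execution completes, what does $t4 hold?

li $t0, 2 → $t0=2
li $t4, 6 → $t4=6
li $t7, 8 → $t7=8
li $t5, 200 → $t5=200
lw $t4, 0($t5) → $t4=M[200]=9
or $t0, $t0, $t4 → $t0=2|9=11
lw $t0, 0($t5) → $t0=M[200]=9
sub $t4, $t4, $t0 → $t4=9-9=0
xor $t0, $t0, 17 → $t0=9^17=24
add $t5, $t5, 4 → $t5=200+4=204
sub $t7, $t7, 1 → $t7=8-1=7
cmp $t7, 3  (cmp 7,3)
bgt loop: taken
lw $t4, 0($t5) → $t4=M[204]=-1
or $t0, $t0, $t4 → $t0=24|(-1)=-1
lw $t0, 0($t5) → $t0=M[204]=-1
sub $t4, $t4, $t0 → $t4=(-1)-(-1)=0
xor $t0, $t0, 17 → $t0=(-1)^17=-18
add $t5, $t5, 4 → $t5=204+4=208
sub $t7, $t7, 1 → $t7=7-1=6
cmp $t7, 3  (cmp 6,3)
bgt loop: taken
lw $t4, 0($t5) → $t4=M[208]=4
or $t0, $t0, $t4 → $t0=(-18)|4=-18
lw $t0, 0($t5) → $t0=M[208]=4
sub $t4, $t4, $t0 → $t4=4-4=0
xor $t0, $t0, 17 → $t0=4^17=21
add $t5, $t5, 4 → $t5=208+4=212
sub $t7, $t7, 1 → $t7=6-1=5
cmp $t7, 3  (cmp 5,3)
bgt loop: taken
lw $t4, 0($t5) → $t4=M[212]=21
or $t0, $t0, $t4 → $t0=21|21=21
lw $t0, 0($t5) → $t0=M[212]=21
sub $t4, $t4, $t0 → $t4=21-21=0
xor $t0, $t0, 17 → $t0=21^17=4
add $t5, $t5, 4 → $t5=212+4=216
sub $t7, $t7, 1 → $t7=5-1=4
cmp $t7, 3  (cmp 4,3)
bgt loop: taken
lw $t4, 0($t5) → $t4=M[216]=23
or $t0, $t0, $t4 → $t0=4|23=23
lw $t0, 0($t5) → $t0=M[216]=23
sub $t4, $t4, $t0 → $t4=23-23=0
xor $t0, $t0, 17 → $t0=23^17=6
add $t5, $t5, 4 → $t5=216+4=220
sub $t7, $t7, 1 → $t7=4-1=3
cmp $t7, 3  (cmp 3,3)
bgt loop: not taken
sw $t0, (204) → M[204]=6
halt.

0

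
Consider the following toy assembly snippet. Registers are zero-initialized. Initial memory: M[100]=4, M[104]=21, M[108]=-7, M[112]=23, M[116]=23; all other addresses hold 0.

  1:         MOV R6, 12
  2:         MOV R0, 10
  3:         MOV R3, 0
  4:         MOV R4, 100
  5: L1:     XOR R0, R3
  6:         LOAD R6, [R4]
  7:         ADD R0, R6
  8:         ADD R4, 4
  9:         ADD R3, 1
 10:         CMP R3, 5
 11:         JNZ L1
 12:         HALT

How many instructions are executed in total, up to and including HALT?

40

MOV R6, 12 → R6=12
MOV R0, 10 → R0=10
MOV R3, 0 → R3=0
MOV R4, 100 → R4=100
XOR R0, R3 → R0=10^0=10
LOAD R6, [R4] → R6=M[100]=4
ADD R0, R6 → R0=10+4=14
ADD R4, 4 → R4=100+4=104
ADD R3, 1 → R3=0+1=1
CMP R3, 5  (cmp 1,5)
JNZ L1: taken
XOR R0, R3 → R0=14^1=15
LOAD R6, [R4] → R6=M[104]=21
ADD R0, R6 → R0=15+21=36
ADD R4, 4 → R4=104+4=108
ADD R3, 1 → R3=1+1=2
CMP R3, 5  (cmp 2,5)
JNZ L1: taken
XOR R0, R3 → R0=36^2=38
LOAD R6, [R4] → R6=M[108]=-7
ADD R0, R6 → R0=38+(-7)=31
ADD R4, 4 → R4=108+4=112
ADD R3, 1 → R3=2+1=3
CMP R3, 5  (cmp 3,5)
JNZ L1: taken
XOR R0, R3 → R0=31^3=28
LOAD R6, [R4] → R6=M[112]=23
ADD R0, R6 → R0=28+23=51
ADD R4, 4 → R4=112+4=116
ADD R3, 1 → R3=3+1=4
CMP R3, 5  (cmp 4,5)
JNZ L1: taken
XOR R0, R3 → R0=51^4=55
LOAD R6, [R4] → R6=M[116]=23
ADD R0, R6 → R0=55+23=78
ADD R4, 4 → R4=116+4=120
ADD R3, 1 → R3=4+1=5
CMP R3, 5  (cmp 5,5)
JNZ L1: not taken
halt.
Total executed instructions: 40.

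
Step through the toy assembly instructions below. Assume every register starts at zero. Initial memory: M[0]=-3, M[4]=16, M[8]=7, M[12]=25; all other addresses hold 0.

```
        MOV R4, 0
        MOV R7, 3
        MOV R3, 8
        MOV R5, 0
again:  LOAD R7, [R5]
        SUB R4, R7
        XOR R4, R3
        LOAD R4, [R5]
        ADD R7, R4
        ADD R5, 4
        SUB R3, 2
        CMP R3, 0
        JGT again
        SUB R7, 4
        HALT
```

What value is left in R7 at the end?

R4=0
R7=3
R3=8
R5=0
R7=M[0]=-3
R4=0-(-3)=3
R4=3^8=11
R4=M[0]=-3
R7=(-3)+(-3)=-6
R5=0+4=4
R3=8-2=6
CMP R3, 0  (cmp 6,0)
JGT again: taken
R7=M[4]=16
R4=(-3)-16=-19
R4=(-19)^6=-21
R4=M[4]=16
R7=16+16=32
R5=4+4=8
R3=6-2=4
CMP R3, 0  (cmp 4,0)
JGT again: taken
R7=M[8]=7
R4=16-7=9
R4=9^4=13
R4=M[8]=7
R7=7+7=14
R5=8+4=12
R3=4-2=2
CMP R3, 0  (cmp 2,0)
JGT again: taken
R7=M[12]=25
R4=7-25=-18
R4=(-18)^2=-20
R4=M[12]=25
R7=25+25=50
R5=12+4=16
R3=2-2=0
CMP R3, 0  (cmp 0,0)
JGT again: not taken
R7=50-4=46
halt.

46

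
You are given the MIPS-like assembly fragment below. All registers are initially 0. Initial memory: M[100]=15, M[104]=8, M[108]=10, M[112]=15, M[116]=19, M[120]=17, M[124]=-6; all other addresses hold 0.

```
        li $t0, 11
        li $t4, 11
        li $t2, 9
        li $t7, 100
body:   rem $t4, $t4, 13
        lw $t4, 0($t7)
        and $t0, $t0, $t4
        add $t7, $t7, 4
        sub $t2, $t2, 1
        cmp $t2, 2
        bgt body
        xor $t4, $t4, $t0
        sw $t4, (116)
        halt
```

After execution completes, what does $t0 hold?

0

$t0=11
$t4=11
$t2=9
$t7=100
$t4=11%13=11
$t4=M[100]=15
$t0=11&15=11
$t7=100+4=104
$t2=9-1=8
cmp $t2, 2  (cmp 8,2)
bgt body: taken
$t4=15%13=2
$t4=M[104]=8
$t0=11&8=8
$t7=104+4=108
$t2=8-1=7
cmp $t2, 2  (cmp 7,2)
bgt body: taken
$t4=8%13=8
$t4=M[108]=10
$t0=8&10=8
$t7=108+4=112
$t2=7-1=6
cmp $t2, 2  (cmp 6,2)
bgt body: taken
$t4=10%13=10
$t4=M[112]=15
$t0=8&15=8
$t7=112+4=116
$t2=6-1=5
cmp $t2, 2  (cmp 5,2)
bgt body: taken
$t4=15%13=2
$t4=M[116]=19
$t0=8&19=0
$t7=116+4=120
$t2=5-1=4
cmp $t2, 2  (cmp 4,2)
bgt body: taken
$t4=19%13=6
$t4=M[120]=17
$t0=0&17=0
$t7=120+4=124
$t2=4-1=3
cmp $t2, 2  (cmp 3,2)
bgt body: taken
$t4=17%13=4
$t4=M[124]=-6
$t0=0&(-6)=0
$t7=124+4=128
$t2=3-1=2
cmp $t2, 2  (cmp 2,2)
bgt body: not taken
$t4=(-6)^0=-6
sw $t4, (116) → M[116]=-6
halt.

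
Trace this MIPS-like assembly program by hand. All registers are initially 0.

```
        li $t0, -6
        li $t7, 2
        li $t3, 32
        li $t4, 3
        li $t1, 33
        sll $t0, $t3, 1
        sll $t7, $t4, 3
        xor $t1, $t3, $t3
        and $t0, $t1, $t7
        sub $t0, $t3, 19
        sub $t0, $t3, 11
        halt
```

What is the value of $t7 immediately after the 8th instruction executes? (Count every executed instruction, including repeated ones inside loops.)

24

li $t0, -6 → $t0=-6
li $t7, 2 → $t7=2
li $t3, 32 → $t3=32
li $t4, 3 → $t4=3
li $t1, 33 → $t1=33
sll $t0, $t3, 1 → $t0=32<<1=64
sll $t7, $t4, 3 → $t7=3<<3=24
xor $t1, $t3, $t3 → $t1=32^32=0
After step 8: $t7 = 24.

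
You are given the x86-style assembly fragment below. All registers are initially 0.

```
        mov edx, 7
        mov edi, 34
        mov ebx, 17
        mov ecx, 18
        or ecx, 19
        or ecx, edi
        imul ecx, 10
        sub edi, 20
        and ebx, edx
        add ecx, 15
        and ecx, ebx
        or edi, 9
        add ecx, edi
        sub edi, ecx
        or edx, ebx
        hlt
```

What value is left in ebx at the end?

1

edx=7
edi=34
ebx=17
ecx=18
ecx=18|19=19
ecx=19|34=51
ecx=51*10=510
edi=34-20=14
ebx=17&7=1
ecx=510+15=525
ecx=525&1=1
edi=14|9=15
ecx=1+15=16
edi=15-16=-1
edx=7|1=7
halt.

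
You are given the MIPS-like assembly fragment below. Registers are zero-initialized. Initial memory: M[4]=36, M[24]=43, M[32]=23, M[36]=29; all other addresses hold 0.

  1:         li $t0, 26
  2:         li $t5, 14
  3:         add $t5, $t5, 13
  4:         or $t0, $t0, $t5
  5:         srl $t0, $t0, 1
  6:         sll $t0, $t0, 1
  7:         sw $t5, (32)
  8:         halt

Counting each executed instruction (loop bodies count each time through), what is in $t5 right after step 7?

li $t0, 26 → $t0=26
li $t5, 14 → $t5=14
add $t5, $t5, 13 → $t5=14+13=27
or $t0, $t0, $t5 → $t0=26|27=27
srl $t0, $t0, 1 → $t0=27>>1=13
sll $t0, $t0, 1 → $t0=13<<1=26
sw $t5, (32) → M[32]=27
After step 7: $t5 = 27.

27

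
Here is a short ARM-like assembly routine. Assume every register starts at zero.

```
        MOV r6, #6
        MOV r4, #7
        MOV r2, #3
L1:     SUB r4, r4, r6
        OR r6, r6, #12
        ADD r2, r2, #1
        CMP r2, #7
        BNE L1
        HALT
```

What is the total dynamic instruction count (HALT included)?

24

MOV r6, #6 → r6=6
MOV r4, #7 → r4=7
MOV r2, #3 → r2=3
SUB r4, r4, r6 → r4=7-6=1
OR r6, r6, #12 → r6=6|12=14
ADD r2, r2, #1 → r2=3+1=4
CMP r2, #7  (cmp 4,7)
BNE L1: taken
SUB r4, r4, r6 → r4=1-14=-13
OR r6, r6, #12 → r6=14|12=14
ADD r2, r2, #1 → r2=4+1=5
CMP r2, #7  (cmp 5,7)
BNE L1: taken
SUB r4, r4, r6 → r4=(-13)-14=-27
OR r6, r6, #12 → r6=14|12=14
ADD r2, r2, #1 → r2=5+1=6
CMP r2, #7  (cmp 6,7)
BNE L1: taken
SUB r4, r4, r6 → r4=(-27)-14=-41
OR r6, r6, #12 → r6=14|12=14
ADD r2, r2, #1 → r2=6+1=7
CMP r2, #7  (cmp 7,7)
BNE L1: not taken
halt.
Total executed instructions: 24.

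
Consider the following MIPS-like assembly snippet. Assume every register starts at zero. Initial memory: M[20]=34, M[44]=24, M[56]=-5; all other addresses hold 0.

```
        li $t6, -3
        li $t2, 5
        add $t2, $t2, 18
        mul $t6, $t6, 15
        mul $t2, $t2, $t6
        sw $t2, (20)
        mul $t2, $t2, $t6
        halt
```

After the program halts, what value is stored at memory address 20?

-1035

after li $t6, -3: $t6=-3
after li $t2, 5: $t2=5
after add $t2, $t2, 18: $t2=5+18=23
after mul $t6, $t6, 15: $t6=(-3)*15=-45
after mul $t2, $t2, $t6: $t2=23*(-45)=-1035
sw $t2, (20) → M[20]=-1035
after mul $t2, $t2, $t6: $t2=(-1035)*(-45)=46575
halt.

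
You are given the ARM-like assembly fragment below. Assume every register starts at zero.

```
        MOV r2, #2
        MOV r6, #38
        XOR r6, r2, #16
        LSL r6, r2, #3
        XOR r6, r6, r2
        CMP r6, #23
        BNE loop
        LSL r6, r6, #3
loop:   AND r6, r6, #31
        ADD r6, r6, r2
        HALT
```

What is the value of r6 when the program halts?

r2=2
r6=38
r6=2^16=18
r6=2<<3=16
r6=16^2=18
CMP r6, #23  (cmp 18,23)
BNE loop: taken
r6=18&31=18
r6=18+2=20
halt.

20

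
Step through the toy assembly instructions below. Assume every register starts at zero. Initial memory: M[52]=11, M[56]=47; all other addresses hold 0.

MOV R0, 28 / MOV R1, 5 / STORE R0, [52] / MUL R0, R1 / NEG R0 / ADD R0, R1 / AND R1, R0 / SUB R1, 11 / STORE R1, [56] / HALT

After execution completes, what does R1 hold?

-10

MOV R0, 28 → R0=28
MOV R1, 5 → R1=5
STORE R0, [52] → M[52]=28
MUL R0, R1 → R0=28*5=140
NEG R0 → R0=-(140)=-140
ADD R0, R1 → R0=(-140)+5=-135
AND R1, R0 → R1=5&(-135)=1
SUB R1, 11 → R1=1-11=-10
STORE R1, [56] → M[56]=-10
halt.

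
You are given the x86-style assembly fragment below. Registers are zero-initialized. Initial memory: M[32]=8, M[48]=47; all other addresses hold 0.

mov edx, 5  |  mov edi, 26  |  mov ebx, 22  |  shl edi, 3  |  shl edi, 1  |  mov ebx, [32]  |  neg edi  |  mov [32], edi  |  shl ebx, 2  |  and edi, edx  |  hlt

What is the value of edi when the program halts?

mov edx, 5 → edx=5
mov edi, 26 → edi=26
mov ebx, 22 → ebx=22
shl edi, 3 → edi=26<<3=208
shl edi, 1 → edi=208<<1=416
mov ebx, [32] → ebx=M[32]=8
neg edi → edi=-(416)=-416
mov [32], edi → M[32]=-416
shl ebx, 2 → ebx=8<<2=32
and edi, edx → edi=(-416)&5=0
halt.

0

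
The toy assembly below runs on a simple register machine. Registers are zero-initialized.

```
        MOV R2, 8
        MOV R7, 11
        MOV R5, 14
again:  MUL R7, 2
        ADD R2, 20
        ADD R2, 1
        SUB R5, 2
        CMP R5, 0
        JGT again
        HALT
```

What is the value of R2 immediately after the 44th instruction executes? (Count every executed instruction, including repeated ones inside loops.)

after MOV R2, 8: R2=8
after MOV R7, 11: R7=11
after MOV R5, 14: R5=14
after MUL R7, 2: R7=11*2=22
after ADD R2, 20: R2=8+20=28
after ADD R2, 1: R2=28+1=29
after SUB R5, 2: R5=14-2=12
CMP R5, 0  (cmp 12,0)
JGT again: taken
after MUL R7, 2: R7=22*2=44
after ADD R2, 20: R2=29+20=49
after ADD R2, 1: R2=49+1=50
after SUB R5, 2: R5=12-2=10
CMP R5, 0  (cmp 10,0)
JGT again: taken
after MUL R7, 2: R7=44*2=88
after ADD R2, 20: R2=50+20=70
after ADD R2, 1: R2=70+1=71
after SUB R5, 2: R5=10-2=8
CMP R5, 0  (cmp 8,0)
JGT again: taken
after MUL R7, 2: R7=88*2=176
after ADD R2, 20: R2=71+20=91
after ADD R2, 1: R2=91+1=92
after SUB R5, 2: R5=8-2=6
CMP R5, 0  (cmp 6,0)
JGT again: taken
after MUL R7, 2: R7=176*2=352
after ADD R2, 20: R2=92+20=112
after ADD R2, 1: R2=112+1=113
after SUB R5, 2: R5=6-2=4
CMP R5, 0  (cmp 4,0)
JGT again: taken
after MUL R7, 2: R7=352*2=704
after ADD R2, 20: R2=113+20=133
after ADD R2, 1: R2=133+1=134
after SUB R5, 2: R5=4-2=2
CMP R5, 0  (cmp 2,0)
JGT again: taken
after MUL R7, 2: R7=704*2=1408
after ADD R2, 20: R2=134+20=154
after ADD R2, 1: R2=154+1=155
after SUB R5, 2: R5=2-2=0
CMP R5, 0  (cmp 0,0)
After step 44: R2 = 155.

155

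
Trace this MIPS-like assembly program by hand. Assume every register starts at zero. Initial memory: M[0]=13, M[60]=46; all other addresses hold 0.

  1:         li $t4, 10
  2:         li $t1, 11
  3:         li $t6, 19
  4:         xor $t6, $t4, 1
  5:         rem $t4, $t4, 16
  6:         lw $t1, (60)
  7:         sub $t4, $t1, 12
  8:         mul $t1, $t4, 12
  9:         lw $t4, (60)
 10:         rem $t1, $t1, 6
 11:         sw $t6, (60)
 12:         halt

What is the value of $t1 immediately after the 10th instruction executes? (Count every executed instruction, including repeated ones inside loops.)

0

$t4=10
$t1=11
$t6=19
$t6=10^1=11
$t4=10%16=10
$t1=M[60]=46
$t4=46-12=34
$t1=34*12=408
$t4=M[60]=46
$t1=408%6=0
After step 10: $t1 = 0.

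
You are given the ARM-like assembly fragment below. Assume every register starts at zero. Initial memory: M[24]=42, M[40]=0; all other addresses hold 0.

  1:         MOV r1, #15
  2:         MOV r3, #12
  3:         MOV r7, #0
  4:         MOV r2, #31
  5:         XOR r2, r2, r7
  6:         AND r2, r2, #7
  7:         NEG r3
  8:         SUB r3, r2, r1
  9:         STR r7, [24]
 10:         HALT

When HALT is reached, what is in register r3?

-8

r1=15
r3=12
r7=0
r2=31
r2=31^0=31
r2=31&7=7
r3=-(12)=-12
r3=7-15=-8
STR r7, [24] → M[24]=0
halt.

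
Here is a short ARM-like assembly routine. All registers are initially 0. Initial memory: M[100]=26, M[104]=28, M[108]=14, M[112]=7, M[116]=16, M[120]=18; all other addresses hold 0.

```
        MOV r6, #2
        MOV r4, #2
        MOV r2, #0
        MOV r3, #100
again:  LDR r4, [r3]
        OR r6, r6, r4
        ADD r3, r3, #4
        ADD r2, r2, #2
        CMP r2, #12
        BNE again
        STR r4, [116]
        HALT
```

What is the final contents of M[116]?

MOV r6, #2 → r6=2
MOV r4, #2 → r4=2
MOV r2, #0 → r2=0
MOV r3, #100 → r3=100
LDR r4, [r3] → r4=M[100]=26
OR r6, r6, r4 → r6=2|26=26
ADD r3, r3, #4 → r3=100+4=104
ADD r2, r2, #2 → r2=0+2=2
CMP r2, #12  (cmp 2,12)
BNE again: taken
LDR r4, [r3] → r4=M[104]=28
OR r6, r6, r4 → r6=26|28=30
ADD r3, r3, #4 → r3=104+4=108
ADD r2, r2, #2 → r2=2+2=4
CMP r2, #12  (cmp 4,12)
BNE again: taken
LDR r4, [r3] → r4=M[108]=14
OR r6, r6, r4 → r6=30|14=30
ADD r3, r3, #4 → r3=108+4=112
ADD r2, r2, #2 → r2=4+2=6
CMP r2, #12  (cmp 6,12)
BNE again: taken
LDR r4, [r3] → r4=M[112]=7
OR r6, r6, r4 → r6=30|7=31
ADD r3, r3, #4 → r3=112+4=116
ADD r2, r2, #2 → r2=6+2=8
CMP r2, #12  (cmp 8,12)
BNE again: taken
LDR r4, [r3] → r4=M[116]=16
OR r6, r6, r4 → r6=31|16=31
ADD r3, r3, #4 → r3=116+4=120
ADD r2, r2, #2 → r2=8+2=10
CMP r2, #12  (cmp 10,12)
BNE again: taken
LDR r4, [r3] → r4=M[120]=18
OR r6, r6, r4 → r6=31|18=31
ADD r3, r3, #4 → r3=120+4=124
ADD r2, r2, #2 → r2=10+2=12
CMP r2, #12  (cmp 12,12)
BNE again: not taken
STR r4, [116] → M[116]=18
halt.

18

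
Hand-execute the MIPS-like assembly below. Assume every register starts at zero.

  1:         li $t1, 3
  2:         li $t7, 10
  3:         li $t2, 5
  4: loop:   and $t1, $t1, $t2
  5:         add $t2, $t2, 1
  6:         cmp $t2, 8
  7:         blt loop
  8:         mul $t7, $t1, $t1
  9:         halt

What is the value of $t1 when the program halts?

0

$t1=3
$t7=10
$t2=5
$t1=3&5=1
$t2=5+1=6
cmp $t2, 8  (cmp 6,8)
blt loop: taken
$t1=1&6=0
$t2=6+1=7
cmp $t2, 8  (cmp 7,8)
blt loop: taken
$t1=0&7=0
$t2=7+1=8
cmp $t2, 8  (cmp 8,8)
blt loop: not taken
$t7=0*0=0
halt.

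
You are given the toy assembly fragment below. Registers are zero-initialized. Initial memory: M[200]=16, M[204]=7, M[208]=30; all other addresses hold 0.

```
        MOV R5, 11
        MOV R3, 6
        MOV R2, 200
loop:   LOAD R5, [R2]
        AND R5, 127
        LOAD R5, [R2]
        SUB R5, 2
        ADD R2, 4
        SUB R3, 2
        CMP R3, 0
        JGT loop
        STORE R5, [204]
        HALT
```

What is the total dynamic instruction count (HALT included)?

after MOV R5, 11: R5=11
after MOV R3, 6: R3=6
after MOV R2, 200: R2=200
after LOAD R5, [R2]: R5=M[200]=16
after AND R5, 127: R5=16&127=16
after LOAD R5, [R2]: R5=M[200]=16
after SUB R5, 2: R5=16-2=14
after ADD R2, 4: R2=200+4=204
after SUB R3, 2: R3=6-2=4
CMP R3, 0  (cmp 4,0)
JGT loop: taken
after LOAD R5, [R2]: R5=M[204]=7
after AND R5, 127: R5=7&127=7
after LOAD R5, [R2]: R5=M[204]=7
after SUB R5, 2: R5=7-2=5
after ADD R2, 4: R2=204+4=208
after SUB R3, 2: R3=4-2=2
CMP R3, 0  (cmp 2,0)
JGT loop: taken
after LOAD R5, [R2]: R5=M[208]=30
after AND R5, 127: R5=30&127=30
after LOAD R5, [R2]: R5=M[208]=30
after SUB R5, 2: R5=30-2=28
after ADD R2, 4: R2=208+4=212
after SUB R3, 2: R3=2-2=0
CMP R3, 0  (cmp 0,0)
JGT loop: not taken
STORE R5, [204] → M[204]=28
halt.
Total executed instructions: 29.

29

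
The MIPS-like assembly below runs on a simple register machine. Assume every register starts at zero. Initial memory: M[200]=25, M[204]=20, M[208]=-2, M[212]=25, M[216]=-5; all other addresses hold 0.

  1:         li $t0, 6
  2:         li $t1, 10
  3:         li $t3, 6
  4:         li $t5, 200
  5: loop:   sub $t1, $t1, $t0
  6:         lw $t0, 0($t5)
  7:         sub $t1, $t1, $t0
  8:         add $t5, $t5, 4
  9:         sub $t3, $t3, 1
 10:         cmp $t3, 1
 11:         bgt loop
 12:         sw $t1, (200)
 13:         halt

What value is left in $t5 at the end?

after li $t0, 6: $t0=6
after li $t1, 10: $t1=10
after li $t3, 6: $t3=6
after li $t5, 200: $t5=200
after sub $t1, $t1, $t0: $t1=10-6=4
after lw $t0, 0($t5): $t0=M[200]=25
after sub $t1, $t1, $t0: $t1=4-25=-21
after add $t5, $t5, 4: $t5=200+4=204
after sub $t3, $t3, 1: $t3=6-1=5
cmp $t3, 1  (cmp 5,1)
bgt loop: taken
after sub $t1, $t1, $t0: $t1=(-21)-25=-46
after lw $t0, 0($t5): $t0=M[204]=20
after sub $t1, $t1, $t0: $t1=(-46)-20=-66
after add $t5, $t5, 4: $t5=204+4=208
after sub $t3, $t3, 1: $t3=5-1=4
cmp $t3, 1  (cmp 4,1)
bgt loop: taken
after sub $t1, $t1, $t0: $t1=(-66)-20=-86
after lw $t0, 0($t5): $t0=M[208]=-2
after sub $t1, $t1, $t0: $t1=(-86)-(-2)=-84
after add $t5, $t5, 4: $t5=208+4=212
after sub $t3, $t3, 1: $t3=4-1=3
cmp $t3, 1  (cmp 3,1)
bgt loop: taken
after sub $t1, $t1, $t0: $t1=(-84)-(-2)=-82
after lw $t0, 0($t5): $t0=M[212]=25
after sub $t1, $t1, $t0: $t1=(-82)-25=-107
after add $t5, $t5, 4: $t5=212+4=216
after sub $t3, $t3, 1: $t3=3-1=2
cmp $t3, 1  (cmp 2,1)
bgt loop: taken
after sub $t1, $t1, $t0: $t1=(-107)-25=-132
after lw $t0, 0($t5): $t0=M[216]=-5
after sub $t1, $t1, $t0: $t1=(-132)-(-5)=-127
after add $t5, $t5, 4: $t5=216+4=220
after sub $t3, $t3, 1: $t3=2-1=1
cmp $t3, 1  (cmp 1,1)
bgt loop: not taken
sw $t1, (200) → M[200]=-127
halt.

220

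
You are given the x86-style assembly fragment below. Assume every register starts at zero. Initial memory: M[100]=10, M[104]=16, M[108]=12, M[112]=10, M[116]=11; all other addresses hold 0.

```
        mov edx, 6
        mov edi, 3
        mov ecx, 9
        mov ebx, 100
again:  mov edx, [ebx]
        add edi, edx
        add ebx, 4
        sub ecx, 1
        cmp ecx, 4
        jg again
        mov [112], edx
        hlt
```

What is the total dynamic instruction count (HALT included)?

36

edx=6
edi=3
ecx=9
ebx=100
edx=M[100]=10
edi=3+10=13
ebx=100+4=104
ecx=9-1=8
cmp ecx, 4  (cmp 8,4)
jg again: taken
edx=M[104]=16
edi=13+16=29
ebx=104+4=108
ecx=8-1=7
cmp ecx, 4  (cmp 7,4)
jg again: taken
edx=M[108]=12
edi=29+12=41
ebx=108+4=112
ecx=7-1=6
cmp ecx, 4  (cmp 6,4)
jg again: taken
edx=M[112]=10
edi=41+10=51
ebx=112+4=116
ecx=6-1=5
cmp ecx, 4  (cmp 5,4)
jg again: taken
edx=M[116]=11
edi=51+11=62
ebx=116+4=120
ecx=5-1=4
cmp ecx, 4  (cmp 4,4)
jg again: not taken
mov [112], edx → M[112]=11
halt.
Total executed instructions: 36.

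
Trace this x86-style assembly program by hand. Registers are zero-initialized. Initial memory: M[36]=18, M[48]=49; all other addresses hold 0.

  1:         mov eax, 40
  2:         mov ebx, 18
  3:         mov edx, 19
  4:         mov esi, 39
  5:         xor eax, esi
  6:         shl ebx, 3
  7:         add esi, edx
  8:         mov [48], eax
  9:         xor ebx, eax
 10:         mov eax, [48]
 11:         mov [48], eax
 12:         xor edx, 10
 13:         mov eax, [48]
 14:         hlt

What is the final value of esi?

58

eax=40
ebx=18
edx=19
esi=39
eax=40^39=15
ebx=18<<3=144
esi=39+19=58
mov [48], eax → M[48]=15
ebx=144^15=159
eax=M[48]=15
mov [48], eax → M[48]=15
edx=19^10=25
eax=M[48]=15
halt.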